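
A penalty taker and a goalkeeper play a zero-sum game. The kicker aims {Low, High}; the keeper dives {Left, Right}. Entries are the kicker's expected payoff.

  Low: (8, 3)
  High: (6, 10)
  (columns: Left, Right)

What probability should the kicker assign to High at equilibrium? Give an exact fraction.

5/9

Row minima: Low → 3, High → 6; maximin = 6.
Column maxima: Left → 8, Right → 10; minimax = 8.
6 ≠ 8, so there is no saddle point; optimal play is mixed.
Let the kicker play Low with probability p. Expected payoff against Left: 8p + 6(1−p) = 2p + 6; against Right: 3p + 10(1−p) = −7p + 10.
Setting these equal: 2p + 6 = −7p + 10 ⇒ 9p = 4 ⇒ p = 4/9, and the value is (2)·(4/9) + 6 = 62/9.
For the keeper: with q = P(Left), equating Low's and High's payoffs gives 5q + 3 = −4q + 10 ⇒ q = 7/9.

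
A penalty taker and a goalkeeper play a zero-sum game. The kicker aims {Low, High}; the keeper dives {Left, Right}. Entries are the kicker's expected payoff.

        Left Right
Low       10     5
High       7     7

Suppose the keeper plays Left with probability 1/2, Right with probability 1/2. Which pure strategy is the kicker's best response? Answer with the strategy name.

Expected payoff of Low: (1/2)·10 + (1/2)·5 = 15/2.
Expected payoff of High: (1/2)·7 + (1/2)·7 = 7.
The largest is 15/2, so the kicker's best response is Low.

Low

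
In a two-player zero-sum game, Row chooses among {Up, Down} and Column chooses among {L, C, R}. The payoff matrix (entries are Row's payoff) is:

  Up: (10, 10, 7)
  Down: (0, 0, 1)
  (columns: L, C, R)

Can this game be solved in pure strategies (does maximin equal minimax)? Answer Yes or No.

Row minima: Up → 7, Down → 0; maximin = 7.
Column maxima: L → 10, C → 10, R → 7; minimax = 7.
maximin = minimax = 7, so a saddle point exists.

Yes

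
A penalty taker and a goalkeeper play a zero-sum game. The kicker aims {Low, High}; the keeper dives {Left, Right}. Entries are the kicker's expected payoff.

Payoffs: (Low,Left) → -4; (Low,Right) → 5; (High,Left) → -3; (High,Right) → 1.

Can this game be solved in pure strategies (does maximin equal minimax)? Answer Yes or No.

Yes

Row minima: Low → -4, High → -3; maximin = -3.
Column maxima: Left → -3, Right → 5; minimax = -3.
maximin = minimax = -3, so a saddle point exists.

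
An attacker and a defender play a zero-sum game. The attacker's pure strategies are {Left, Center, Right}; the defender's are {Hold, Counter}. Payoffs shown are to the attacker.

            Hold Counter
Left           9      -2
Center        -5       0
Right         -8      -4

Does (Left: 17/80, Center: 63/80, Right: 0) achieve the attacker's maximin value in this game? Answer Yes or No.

Against Hold this mix gives (17/80)·9 + (63/80)·(-5) = -81/40.
Against Counter this mix gives (17/80)·(-2) + (63/80)·0 = -17/40.
The defender will play Hold, holding the attacker to -81/40. Shifting weight toward the row that does better against Hold would raise this floor (the equalizing mix achieves -5/8 against both Hold and Counter), so the proposed strategy is not optimal.

No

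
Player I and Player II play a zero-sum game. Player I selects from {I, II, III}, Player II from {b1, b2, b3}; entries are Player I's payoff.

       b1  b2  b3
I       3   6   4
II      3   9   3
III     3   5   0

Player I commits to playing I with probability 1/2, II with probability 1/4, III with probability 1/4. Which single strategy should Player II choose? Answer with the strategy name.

b3

If Player II plays b1, Player I's expected payoff is (1/2)·3 + (1/4)·3 + (1/4)·3 = 3.
If Player II plays b2, Player I's expected payoff is (1/2)·6 + (1/4)·9 + (1/4)·5 = 13/2.
If Player II plays b3, Player I's expected payoff is (1/2)·4 + (1/4)·3 + (1/4)·0 = 11/4.
Player II minimizes Player I's payoff; the smallest is 11/4, so the best response is b3.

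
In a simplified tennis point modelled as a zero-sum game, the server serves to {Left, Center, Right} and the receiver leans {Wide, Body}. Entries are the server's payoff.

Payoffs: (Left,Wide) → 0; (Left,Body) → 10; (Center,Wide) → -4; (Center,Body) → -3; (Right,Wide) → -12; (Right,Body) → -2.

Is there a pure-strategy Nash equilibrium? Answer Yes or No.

Yes

Row minima: Left → 0, Center → -4, Right → -12; maximin = 0.
Column maxima: Wide → 0, Body → 10; minimax = 0.
maximin = minimax = 0, so a saddle point exists.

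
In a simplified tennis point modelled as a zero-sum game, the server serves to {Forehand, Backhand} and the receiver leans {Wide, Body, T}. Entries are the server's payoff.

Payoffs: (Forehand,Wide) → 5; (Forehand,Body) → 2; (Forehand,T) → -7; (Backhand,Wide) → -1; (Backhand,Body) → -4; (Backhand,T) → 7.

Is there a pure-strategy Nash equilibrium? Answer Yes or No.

No

Row minima: Forehand → -7, Backhand → -4; maximin = -4.
Column maxima: Wide → 5, Body → 2, T → 7; minimax = 2.
-4 ≠ 2, so no pure-strategy equilibrium exists.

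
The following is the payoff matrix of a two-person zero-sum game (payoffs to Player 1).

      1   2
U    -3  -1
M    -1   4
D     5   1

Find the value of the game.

7/3

Row minima: U → -3, M → -1, D → 1; maximin = 1.
Column maxima: 1 → 5, 2 → 4; minimax = 4.
1 ≠ 4, so there is no saddle point; optimal play is mixed.
U is strictly dominated by M, so Player 1 never plays it.
On the remaining 2×2 (M, D vs 1, 2):
Let Player 1 play M with probability p. Expected payoff against 1: (-1)p + 5(1−p) = −6p + 5; against 2: 4p + 1(1−p) = 3p + 1.
Setting these equal: −6p + 5 = 3p + 1 ⇒ −9p = -4 ⇒ p = 4/9, and the value is (-6)·(4/9) + 5 = 7/3.
For Player 2: with q = P(1), equating M's and D's payoffs gives −5q + 4 = 4q + 1 ⇒ q = 1/3.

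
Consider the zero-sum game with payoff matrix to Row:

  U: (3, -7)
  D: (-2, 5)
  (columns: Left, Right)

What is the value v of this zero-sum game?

1/17

Row minima: U → -7, D → -2; maximin = -2.
Column maxima: Left → 3, Right → 5; minimax = 3.
-2 ≠ 3, so there is no saddle point; optimal play is mixed.
Let Row play U with probability p. Expected payoff against Left: 3p + (-2)(1−p) = 5p − 2; against Right: (-7)p + 5(1−p) = −12p + 5.
Setting these equal: 5p − 2 = −12p + 5 ⇒ 17p = 7 ⇒ p = 7/17, and the value is (5)·(7/17) − 2 = 1/17.
For Column: with q = P(Left), equating U's and D's payoffs gives 10q − 7 = −7q + 5 ⇒ q = 12/17.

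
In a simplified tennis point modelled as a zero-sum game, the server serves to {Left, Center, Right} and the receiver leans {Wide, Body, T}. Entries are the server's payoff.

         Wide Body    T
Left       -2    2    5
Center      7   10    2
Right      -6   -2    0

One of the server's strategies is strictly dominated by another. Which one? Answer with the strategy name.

Right

Left gives a strictly higher payoff than Right against every column: -2 > -6, 2 > -2, 5 > 0.
So Right is strictly dominated and the server never plays it.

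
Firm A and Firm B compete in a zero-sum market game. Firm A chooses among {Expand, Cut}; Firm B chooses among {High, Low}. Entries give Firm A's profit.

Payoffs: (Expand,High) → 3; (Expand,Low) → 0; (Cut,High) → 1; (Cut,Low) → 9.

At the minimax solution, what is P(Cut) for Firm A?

Row minima: Expand → 0, Cut → 1; maximin = 1.
Column maxima: High → 3, Low → 9; minimax = 3.
1 ≠ 3, so there is no saddle point; optimal play is mixed.
Let Firm A play Expand with probability p. Expected payoff against High: 3p + 1(1−p) = 2p + 1; against Low: 0p + 9(1−p) = −9p + 9.
Setting these equal: 2p + 1 = −9p + 9 ⇒ 11p = 8 ⇒ p = 8/11, and the value is (2)·(8/11) + 1 = 27/11.
For Firm B: with q = P(High), equating Expand's and Cut's payoffs gives 3q = −8q + 9 ⇒ q = 9/11.

3/11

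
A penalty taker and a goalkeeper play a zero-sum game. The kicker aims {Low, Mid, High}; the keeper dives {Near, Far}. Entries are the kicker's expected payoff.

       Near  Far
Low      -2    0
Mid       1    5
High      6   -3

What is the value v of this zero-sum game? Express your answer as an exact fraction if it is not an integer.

33/13

Row minima: Low → -2, Mid → 1, High → -3; maximin = 1.
Column maxima: Near → 6, Far → 5; minimax = 5.
1 ≠ 5, so there is no saddle point; optimal play is mixed.
Low is strictly dominated by Mid, so the kicker never plays it.
On the remaining 2×2 (Mid, High vs Near, Far):
Let the kicker play Mid with probability p. Expected payoff against Near: 1p + 6(1−p) = −5p + 6; against Far: 5p + (-3)(1−p) = 8p − 3.
Setting these equal: −5p + 6 = 8p − 3 ⇒ −13p = -9 ⇒ p = 9/13, and the value is (-5)·(9/13) + 6 = 33/13.
For the keeper: with q = P(Near), equating Mid's and High's payoffs gives −4q + 5 = 9q − 3 ⇒ q = 8/13.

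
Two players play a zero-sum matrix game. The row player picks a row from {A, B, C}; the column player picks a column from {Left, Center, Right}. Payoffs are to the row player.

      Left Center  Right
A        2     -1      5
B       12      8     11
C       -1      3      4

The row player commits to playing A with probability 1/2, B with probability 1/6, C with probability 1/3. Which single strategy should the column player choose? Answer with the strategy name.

Center

If the column player plays Left, the row player's expected payoff is (1/2)·2 + (1/6)·12 + (1/3)·(-1) = 8/3.
If the column player plays Center, the row player's expected payoff is (1/2)·(-1) + (1/6)·8 + (1/3)·3 = 11/6.
If the column player plays Right, the row player's expected payoff is (1/2)·5 + (1/6)·11 + (1/3)·4 = 17/3.
The column player minimizes the row player's payoff; the smallest is 11/6, so the best response is Center.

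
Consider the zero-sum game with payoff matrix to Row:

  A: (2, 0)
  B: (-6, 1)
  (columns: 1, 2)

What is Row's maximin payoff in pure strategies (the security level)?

Row minima: A → 0, B → -6.
The best of these is 0.

0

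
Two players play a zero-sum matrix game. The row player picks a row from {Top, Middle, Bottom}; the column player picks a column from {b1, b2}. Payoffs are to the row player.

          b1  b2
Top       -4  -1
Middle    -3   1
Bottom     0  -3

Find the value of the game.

Row minima: Top → -4, Middle → -3, Bottom → -3; maximin = -3.
Column maxima: b1 → 0, b2 → 1; minimax = 0.
-3 ≠ 0, so there is no saddle point; optimal play is mixed.
Top is strictly dominated by Middle, so the row player never plays it.
On the remaining 2×2 (Middle, Bottom vs b1, b2):
Let the row player play Middle with probability p. Expected payoff against b1: (-3)p + 0(1−p) = −3p; against b2: 1p + (-3)(1−p) = 4p − 3.
Setting these equal: −3p = 4p − 3 ⇒ −7p = -3 ⇒ p = 3/7, and the value is (-3)·(3/7) = -9/7.
For the column player: with q = P(b1), equating Middle's and Bottom's payoffs gives −4q + 1 = 3q − 3 ⇒ q = 4/7.

-9/7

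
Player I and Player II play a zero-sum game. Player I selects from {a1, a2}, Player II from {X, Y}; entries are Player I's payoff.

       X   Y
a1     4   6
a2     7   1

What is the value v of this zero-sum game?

19/4

Row minima: a1 → 4, a2 → 1; maximin = 4.
Column maxima: X → 7, Y → 6; minimax = 6.
4 ≠ 6, so there is no saddle point; optimal play is mixed.
Let Player I play a1 with probability p. Expected payoff against X: 4p + 7(1−p) = −3p + 7; against Y: 6p + 1(1−p) = 5p + 1.
Setting these equal: −3p + 7 = 5p + 1 ⇒ −8p = -6 ⇒ p = 3/4, and the value is (-3)·(3/4) + 7 = 19/4.
For Player II: with q = P(X), equating a1's and a2's payoffs gives −2q + 6 = 6q + 1 ⇒ q = 5/8.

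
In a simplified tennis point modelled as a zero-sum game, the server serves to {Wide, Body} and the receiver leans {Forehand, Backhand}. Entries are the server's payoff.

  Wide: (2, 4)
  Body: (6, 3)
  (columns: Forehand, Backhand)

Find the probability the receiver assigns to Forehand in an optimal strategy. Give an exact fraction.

1/5

Row minima: Wide → 2, Body → 3; maximin = 3.
Column maxima: Forehand → 6, Backhand → 4; minimax = 4.
3 ≠ 4, so there is no saddle point; optimal play is mixed.
Let the server play Wide with probability p. Expected payoff against Forehand: 2p + 6(1−p) = −4p + 6; against Backhand: 4p + 3(1−p) = p + 3.
Setting these equal: −4p + 6 = p + 3 ⇒ −5p = -3 ⇒ p = 3/5, and the value is (-4)·(3/5) + 6 = 18/5.
For the receiver: with q = P(Forehand), equating Wide's and Body's payoffs gives −2q + 4 = 3q + 3 ⇒ q = 1/5.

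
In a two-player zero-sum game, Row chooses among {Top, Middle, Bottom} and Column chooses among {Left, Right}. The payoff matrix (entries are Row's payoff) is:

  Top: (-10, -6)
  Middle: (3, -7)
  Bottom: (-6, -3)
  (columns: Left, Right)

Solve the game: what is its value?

Row minima: Top → -10, Middle → -7, Bottom → -6; maximin = -6.
Column maxima: Left → 3, Right → -3; minimax = -3.
-6 ≠ -3, so there is no saddle point; optimal play is mixed.
Top is strictly dominated by Bottom, so Row never plays it.
On the remaining 2×2 (Middle, Bottom vs Left, Right):
Let Row play Middle with probability p. Expected payoff against Left: 3p + (-6)(1−p) = 9p − 6; against Right: (-7)p + (-3)(1−p) = −4p − 3.
Setting these equal: 9p − 6 = −4p − 3 ⇒ 13p = 3 ⇒ p = 3/13, and the value is (9)·(3/13) − 6 = -51/13.
For Column: with q = P(Left), equating Middle's and Bottom's payoffs gives 10q − 7 = −3q − 3 ⇒ q = 4/13.

-51/13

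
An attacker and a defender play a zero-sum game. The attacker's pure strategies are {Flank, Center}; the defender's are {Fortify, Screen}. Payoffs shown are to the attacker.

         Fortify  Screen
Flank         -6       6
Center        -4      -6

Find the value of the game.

Row minima: Flank → -6, Center → -6; maximin = -6.
Column maxima: Fortify → -4, Screen → 6; minimax = -4.
-6 ≠ -4, so there is no saddle point; optimal play is mixed.
Let the attacker play Flank with probability p. Expected payoff against Fortify: (-6)p + (-4)(1−p) = −2p − 4; against Screen: 6p + (-6)(1−p) = 12p − 6.
Setting these equal: −2p − 4 = 12p − 6 ⇒ −14p = -2 ⇒ p = 1/7, and the value is (-2)·(1/7) − 4 = -30/7.
For the defender: with q = P(Fortify), equating Flank's and Center's payoffs gives −12q + 6 = 2q − 6 ⇒ q = 6/7.

-30/7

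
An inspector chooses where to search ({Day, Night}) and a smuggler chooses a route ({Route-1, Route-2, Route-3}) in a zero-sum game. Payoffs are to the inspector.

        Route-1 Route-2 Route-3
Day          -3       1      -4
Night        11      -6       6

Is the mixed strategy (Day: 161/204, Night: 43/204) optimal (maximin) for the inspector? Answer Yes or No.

Against Route-1 this mix gives (161/204)·(-3) + (43/204)·11 = -5/102.
Against Route-2 this mix gives (161/204)·1 + (43/204)·(-6) = -97/204.
Against Route-3 this mix gives (161/204)·(-4) + (43/204)·6 = -193/102.
The smuggler will play Route-3, holding the inspector to -193/102. Shifting weight toward the row that does better against Route-3 would raise this floor (the equalizing mix achieves -18/17 against both Route-3 and Route-2), so the proposed strategy is not optimal.

No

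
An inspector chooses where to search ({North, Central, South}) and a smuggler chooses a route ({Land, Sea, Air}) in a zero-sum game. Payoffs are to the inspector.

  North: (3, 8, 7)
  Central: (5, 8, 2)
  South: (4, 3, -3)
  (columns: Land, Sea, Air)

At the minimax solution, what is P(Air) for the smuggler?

2/7

Row minima: North → 3, Central → 2, South → -3; maximin = 3.
Column maxima: Land → 5, Sea → 8, Air → 7; minimax = 5.
3 ≠ 5, so there is no saddle point; optimal play is mixed.
South is strictly dominated by Central, so the inspector never plays it.
With South eliminated, Sea is strictly dominated by Land (it gives the inspector strictly more in every remaining row), so the smuggler never plays it.
On the remaining 2×2 (North, Central vs Land, Air):
Let the inspector play North with probability p. Expected payoff against Land: 3p + 5(1−p) = −2p + 5; against Air: 7p + 2(1−p) = 5p + 2.
Setting these equal: −2p + 5 = 5p + 2 ⇒ −7p = -3 ⇒ p = 3/7, and the value is (-2)·(3/7) + 5 = 29/7.
For the smuggler: with q = P(Land), equating North's and Central's payoffs gives −4q + 7 = 3q + 2 ⇒ q = 5/7.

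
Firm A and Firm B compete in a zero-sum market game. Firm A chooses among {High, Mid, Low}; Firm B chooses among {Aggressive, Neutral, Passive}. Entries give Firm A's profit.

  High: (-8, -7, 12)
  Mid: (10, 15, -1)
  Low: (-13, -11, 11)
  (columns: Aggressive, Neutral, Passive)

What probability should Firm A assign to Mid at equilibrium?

20/31

Row minima: High → -8, Mid → -1, Low → -13; maximin = -1.
Column maxima: Aggressive → 10, Neutral → 15, Passive → 12; minimax = 10.
-1 ≠ 10, so there is no saddle point; optimal play is mixed.
Low is strictly dominated by High, so Firm A never plays it.
Neutral is strictly dominated by Aggressive (it gives Firm A strictly more in every row), so Firm B never plays it.
On the remaining 2×2 (High, Mid vs Aggressive, Passive):
Let Firm A play High with probability p. Expected payoff against Aggressive: (-8)p + 10(1−p) = −18p + 10; against Passive: 12p + (-1)(1−p) = 13p − 1.
Setting these equal: −18p + 10 = 13p − 1 ⇒ −31p = -11 ⇒ p = 11/31, and the value is (-18)·(11/31) + 10 = 112/31.
For Firm B: with q = P(Aggressive), equating High's and Mid's payoffs gives −20q + 12 = 11q − 1 ⇒ q = 13/31.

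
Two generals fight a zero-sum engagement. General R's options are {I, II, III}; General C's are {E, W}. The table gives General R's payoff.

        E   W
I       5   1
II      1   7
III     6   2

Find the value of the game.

4

Row minima: I → 1, II → 1, III → 2; maximin = 2.
Column maxima: E → 6, W → 7; minimax = 6.
2 ≠ 6, so there is no saddle point; optimal play is mixed.
I is strictly dominated by III, so General R never plays it.
On the remaining 2×2 (II, III vs E, W):
Let General R play II with probability p. Expected payoff against E: 1p + 6(1−p) = −5p + 6; against W: 7p + 2(1−p) = 5p + 2.
Setting these equal: −5p + 6 = 5p + 2 ⇒ −10p = -4 ⇒ p = 2/5, and the value is (-5)·(2/5) + 6 = 4.
For General C: with q = P(E), equating II's and III's payoffs gives −6q + 7 = 4q + 2 ⇒ q = 1/2.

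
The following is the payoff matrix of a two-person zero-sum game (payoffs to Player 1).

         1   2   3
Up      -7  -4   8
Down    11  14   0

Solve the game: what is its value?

Row minima: Up → -7, Down → 0; maximin = 0.
Column maxima: 1 → 11, 2 → 14, 3 → 8; minimax = 8.
0 ≠ 8, so there is no saddle point; optimal play is mixed.
2 is strictly dominated by 1 (it gives Player 1 strictly more in every row), so Player 2 never plays it.
On the remaining 2×2 (Up, Down vs 1, 3):
Let Player 1 play Up with probability p. Expected payoff against 1: (-7)p + 11(1−p) = −18p + 11; against 3: 8p + 0(1−p) = 8p.
Setting these equal: −18p + 11 = 8p ⇒ −26p = -11 ⇒ p = 11/26, and the value is (-18)·(11/26) + 11 = 44/13.
For Player 2: with q = P(1), equating Up's and Down's payoffs gives −15q + 8 = 11q ⇒ q = 4/13.

44/13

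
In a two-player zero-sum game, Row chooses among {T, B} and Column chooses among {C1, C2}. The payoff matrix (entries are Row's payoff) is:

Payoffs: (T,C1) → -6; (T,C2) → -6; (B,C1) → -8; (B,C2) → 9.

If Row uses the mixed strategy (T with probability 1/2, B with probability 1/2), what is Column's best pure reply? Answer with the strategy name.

If Column plays C1, Row's expected payoff is (1/2)·(-6) + (1/2)·(-8) = -7.
If Column plays C2, Row's expected payoff is (1/2)·(-6) + (1/2)·9 = 3/2.
Column minimizes Row's payoff; the smallest is -7, so the best response is C1.

C1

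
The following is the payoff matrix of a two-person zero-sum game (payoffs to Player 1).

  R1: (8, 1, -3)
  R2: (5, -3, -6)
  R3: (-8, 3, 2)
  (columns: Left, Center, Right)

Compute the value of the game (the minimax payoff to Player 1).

Row minima: R1 → -3, R2 → -6, R3 → -8; maximin = -3.
Column maxima: Left → 8, Center → 3, Right → 2; minimax = 2.
-3 ≠ 2, so there is no saddle point; optimal play is mixed.
R2 is strictly dominated by R1, so Player 1 never plays it.
Center is strictly dominated by Right (it gives Player 1 strictly more in every row), so Player 2 never plays it.
On the remaining 2×2 (R1, R3 vs Left, Right):
Let Player 1 play R1 with probability p. Expected payoff against Left: 8p + (-8)(1−p) = 16p − 8; against Right: (-3)p + 2(1−p) = −5p + 2.
Setting these equal: 16p − 8 = −5p + 2 ⇒ 21p = 10 ⇒ p = 10/21, and the value is (16)·(10/21) − 8 = -8/21.
For Player 2: with q = P(Left), equating R1's and R3's payoffs gives 11q − 3 = −10q + 2 ⇒ q = 5/21.

-8/21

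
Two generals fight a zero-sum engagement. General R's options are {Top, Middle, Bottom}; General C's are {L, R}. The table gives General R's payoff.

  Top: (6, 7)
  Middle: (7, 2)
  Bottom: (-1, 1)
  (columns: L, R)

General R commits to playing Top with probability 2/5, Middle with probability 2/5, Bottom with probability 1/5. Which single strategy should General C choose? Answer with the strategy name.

R

If General C plays L, General R's expected payoff is (2/5)·6 + (2/5)·7 + (1/5)·(-1) = 5.
If General C plays R, General R's expected payoff is (2/5)·7 + (2/5)·2 + (1/5)·1 = 19/5.
General C minimizes General R's payoff; the smallest is 19/5, so the best response is R.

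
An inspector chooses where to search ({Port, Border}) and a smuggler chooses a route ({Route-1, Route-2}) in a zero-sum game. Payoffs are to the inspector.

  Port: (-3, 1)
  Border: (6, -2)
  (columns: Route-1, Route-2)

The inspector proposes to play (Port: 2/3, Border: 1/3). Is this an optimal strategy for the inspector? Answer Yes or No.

Against Route-1 this mix gives (2/3)·(-3) + (1/3)·6 = 0.
Against Route-2 this mix gives (2/3)·1 + (1/3)·(-2) = 0.
All of the smuggler's active replies (Route-1, Route-2) yield 0, and no column does worse for the inspector. The mix makes the smuggler indifferent and guarantees 0, so it is optimal.

Yes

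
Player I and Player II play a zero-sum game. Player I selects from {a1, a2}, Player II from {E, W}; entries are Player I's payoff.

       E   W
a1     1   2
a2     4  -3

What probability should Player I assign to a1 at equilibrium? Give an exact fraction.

Row minima: a1 → 1, a2 → -3; maximin = 1.
Column maxima: E → 4, W → 2; minimax = 2.
1 ≠ 2, so there is no saddle point; optimal play is mixed.
Let Player I play a1 with probability p. Expected payoff against E: 1p + 4(1−p) = −3p + 4; against W: 2p + (-3)(1−p) = 5p − 3.
Setting these equal: −3p + 4 = 5p − 3 ⇒ −8p = -7 ⇒ p = 7/8, and the value is (-3)·(7/8) + 4 = 11/8.
For Player II: with q = P(E), equating a1's and a2's payoffs gives −q + 2 = 7q − 3 ⇒ q = 5/8.

7/8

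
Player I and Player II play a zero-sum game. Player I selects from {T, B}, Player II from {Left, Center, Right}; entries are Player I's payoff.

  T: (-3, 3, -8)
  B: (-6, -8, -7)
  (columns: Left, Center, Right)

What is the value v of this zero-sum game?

-85/12

Row minima: T → -8, B → -8; maximin = -8.
Column maxima: Left → -3, Center → 3, Right → -7; minimax = -7.
-8 ≠ -7, so there is no saddle point; optimal play is mixed.
Left is strictly dominated by Right (it gives Player I strictly more in every row), so Player II never plays it.
On the remaining 2×2 (T, B vs Center, Right):
Let Player I play T with probability p. Expected payoff against Center: 3p + (-8)(1−p) = 11p − 8; against Right: (-8)p + (-7)(1−p) = −p − 7.
Setting these equal: 11p − 8 = −p − 7 ⇒ 12p = 1 ⇒ p = 1/12, and the value is (11)·(1/12) − 8 = -85/12.
For Player II: with q = P(Center), equating T's and B's payoffs gives 11q − 8 = −q − 7 ⇒ q = 1/12.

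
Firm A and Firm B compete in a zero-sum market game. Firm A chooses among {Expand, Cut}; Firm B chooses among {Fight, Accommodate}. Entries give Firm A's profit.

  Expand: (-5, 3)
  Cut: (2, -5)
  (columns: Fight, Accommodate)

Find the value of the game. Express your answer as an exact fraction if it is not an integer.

Row minima: Expand → -5, Cut → -5; maximin = -5.
Column maxima: Fight → 2, Accommodate → 3; minimax = 2.
-5 ≠ 2, so there is no saddle point; optimal play is mixed.
Let Firm A play Expand with probability p. Expected payoff against Fight: (-5)p + 2(1−p) = −7p + 2; against Accommodate: 3p + (-5)(1−p) = 8p − 5.
Setting these equal: −7p + 2 = 8p − 5 ⇒ −15p = -7 ⇒ p = 7/15, and the value is (-7)·(7/15) + 2 = -19/15.
For Firm B: with q = P(Fight), equating Expand's and Cut's payoffs gives −8q + 3 = 7q − 5 ⇒ q = 8/15.

-19/15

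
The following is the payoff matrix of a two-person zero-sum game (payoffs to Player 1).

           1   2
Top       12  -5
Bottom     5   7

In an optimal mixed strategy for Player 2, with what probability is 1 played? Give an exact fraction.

Row minima: Top → -5, Bottom → 5; maximin = 5.
Column maxima: 1 → 12, 2 → 7; minimax = 7.
5 ≠ 7, so there is no saddle point; optimal play is mixed.
Let Player 1 play Top with probability p. Expected payoff against 1: 12p + 5(1−p) = 7p + 5; against 2: (-5)p + 7(1−p) = −12p + 7.
Setting these equal: 7p + 5 = −12p + 7 ⇒ 19p = 2 ⇒ p = 2/19, and the value is (7)·(2/19) + 5 = 109/19.
For Player 2: with q = P(1), equating Top's and Bottom's payoffs gives 17q − 5 = −2q + 7 ⇒ q = 12/19.

12/19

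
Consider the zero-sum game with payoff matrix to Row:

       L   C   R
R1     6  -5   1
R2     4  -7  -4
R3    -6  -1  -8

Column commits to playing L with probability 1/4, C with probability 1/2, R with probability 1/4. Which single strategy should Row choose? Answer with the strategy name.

Expected payoff of R1: (1/4)·6 + (1/2)·(-5) + (1/4)·1 = -3/4.
Expected payoff of R2: (1/4)·4 + (1/2)·(-7) + (1/4)·(-4) = -7/2.
Expected payoff of R3: (1/4)·(-6) + (1/2)·(-1) + (1/4)·(-8) = -4.
The largest is -3/4, so Row's best response is R1.

R1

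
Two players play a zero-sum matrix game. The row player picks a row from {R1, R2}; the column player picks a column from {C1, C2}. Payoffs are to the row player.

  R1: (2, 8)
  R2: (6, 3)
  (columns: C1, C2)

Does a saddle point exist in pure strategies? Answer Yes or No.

No

Row minima: R1 → 2, R2 → 3; maximin = 3.
Column maxima: C1 → 6, C2 → 8; minimax = 6.
3 ≠ 6, so no pure-strategy equilibrium exists.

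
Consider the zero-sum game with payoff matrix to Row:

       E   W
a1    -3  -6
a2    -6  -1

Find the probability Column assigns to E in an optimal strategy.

5/8

Row minima: a1 → -6, a2 → -6; maximin = -6.
Column maxima: E → -3, W → -1; minimax = -3.
-6 ≠ -3, so there is no saddle point; optimal play is mixed.
Let Row play a1 with probability p. Expected payoff against E: (-3)p + (-6)(1−p) = 3p − 6; against W: (-6)p + (-1)(1−p) = −5p − 1.
Setting these equal: 3p − 6 = −5p − 1 ⇒ 8p = 5 ⇒ p = 5/8, and the value is (3)·(5/8) − 6 = -33/8.
For Column: with q = P(E), equating a1's and a2's payoffs gives 3q − 6 = −5q − 1 ⇒ q = 5/8.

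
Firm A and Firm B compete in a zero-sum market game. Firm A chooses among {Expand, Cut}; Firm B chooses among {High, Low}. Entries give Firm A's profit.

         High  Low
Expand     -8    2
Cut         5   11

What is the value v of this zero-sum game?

5

Row minima: Expand → -8, Cut → 5; maximin = 5.
Column maxima: High → 5, Low → 11; minimax = 5.
Since maximin = minimax = 5, there is a saddle point and the value is 5.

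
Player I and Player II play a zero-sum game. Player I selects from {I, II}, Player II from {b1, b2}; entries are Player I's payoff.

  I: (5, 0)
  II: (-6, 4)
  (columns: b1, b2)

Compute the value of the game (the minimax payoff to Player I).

Row minima: I → 0, II → -6; maximin = 0.
Column maxima: b1 → 5, b2 → 4; minimax = 4.
0 ≠ 4, so there is no saddle point; optimal play is mixed.
Let Player I play I with probability p. Expected payoff against b1: 5p + (-6)(1−p) = 11p − 6; against b2: 0p + 4(1−p) = −4p + 4.
Setting these equal: 11p − 6 = −4p + 4 ⇒ 15p = 10 ⇒ p = 2/3, and the value is (11)·(2/3) − 6 = 4/3.
For Player II: with q = P(b1), equating I's and II's payoffs gives 5q = −10q + 4 ⇒ q = 4/15.

4/3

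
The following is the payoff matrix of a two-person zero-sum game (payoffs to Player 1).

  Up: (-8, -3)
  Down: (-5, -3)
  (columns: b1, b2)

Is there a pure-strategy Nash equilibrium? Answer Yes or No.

Row minima: Up → -8, Down → -5; maximin = -5.
Column maxima: b1 → -5, b2 → -3; minimax = -5.
maximin = minimax = -5, so a saddle point exists.

Yes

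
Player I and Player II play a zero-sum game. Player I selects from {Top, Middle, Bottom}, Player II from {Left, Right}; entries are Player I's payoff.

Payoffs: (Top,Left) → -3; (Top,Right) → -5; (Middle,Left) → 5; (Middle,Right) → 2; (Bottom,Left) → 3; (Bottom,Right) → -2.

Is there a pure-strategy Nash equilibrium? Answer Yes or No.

Row minima: Top → -5, Middle → 2, Bottom → -2; maximin = 2.
Column maxima: Left → 5, Right → 2; minimax = 2.
maximin = minimax = 2, so a saddle point exists.

Yes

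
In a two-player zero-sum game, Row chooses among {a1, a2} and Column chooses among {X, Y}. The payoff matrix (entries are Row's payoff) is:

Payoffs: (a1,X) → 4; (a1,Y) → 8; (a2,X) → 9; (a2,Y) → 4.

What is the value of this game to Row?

Row minima: a1 → 4, a2 → 4; maximin = 4.
Column maxima: X → 9, Y → 8; minimax = 8.
4 ≠ 8, so there is no saddle point; optimal play is mixed.
Let Row play a1 with probability p. Expected payoff against X: 4p + 9(1−p) = −5p + 9; against Y: 8p + 4(1−p) = 4p + 4.
Setting these equal: −5p + 9 = 4p + 4 ⇒ −9p = -5 ⇒ p = 5/9, and the value is (-5)·(5/9) + 9 = 56/9.
For Column: with q = P(X), equating a1's and a2's payoffs gives −4q + 8 = 5q + 4 ⇒ q = 4/9.

56/9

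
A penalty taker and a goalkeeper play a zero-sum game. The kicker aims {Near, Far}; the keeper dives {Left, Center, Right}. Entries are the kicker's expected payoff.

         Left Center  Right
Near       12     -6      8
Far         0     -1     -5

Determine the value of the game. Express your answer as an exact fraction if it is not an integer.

Row minima: Near → -6, Far → -5; maximin = -5.
Column maxima: Left → 12, Center → -1, Right → 8; minimax = -1.
-5 ≠ -1, so there is no saddle point; optimal play is mixed.
Left is strictly dominated by Center (it gives the kicker strictly more in every row), so the keeper never plays it.
On the remaining 2×2 (Near, Far vs Center, Right):
Let the kicker play Near with probability p. Expected payoff against Center: (-6)p + (-1)(1−p) = −5p − 1; against Right: 8p + (-5)(1−p) = 13p − 5.
Setting these equal: −5p − 1 = 13p − 5 ⇒ −18p = -4 ⇒ p = 2/9, and the value is (-5)·(2/9) − 1 = -19/9.
For the keeper: with q = P(Center), equating Near's and Far's payoffs gives −14q + 8 = 4q − 5 ⇒ q = 13/18.

-19/9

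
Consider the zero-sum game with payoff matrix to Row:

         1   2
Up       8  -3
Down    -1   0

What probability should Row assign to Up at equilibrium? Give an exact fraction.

Row minima: Up → -3, Down → -1; maximin = -1.
Column maxima: 1 → 8, 2 → 0; minimax = 0.
-1 ≠ 0, so there is no saddle point; optimal play is mixed.
Let Row play Up with probability p. Expected payoff against 1: 8p + (-1)(1−p) = 9p − 1; against 2: (-3)p + 0(1−p) = −3p.
Setting these equal: 9p − 1 = −3p ⇒ 12p = 1 ⇒ p = 1/12, and the value is (9)·(1/12) − 1 = -1/4.
For Column: with q = P(1), equating Up's and Down's payoffs gives 11q − 3 = −q ⇒ q = 1/4.

1/12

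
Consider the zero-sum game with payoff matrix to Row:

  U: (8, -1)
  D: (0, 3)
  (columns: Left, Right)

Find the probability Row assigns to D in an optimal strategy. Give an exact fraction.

3/4

Row minima: U → -1, D → 0; maximin = 0.
Column maxima: Left → 8, Right → 3; minimax = 3.
0 ≠ 3, so there is no saddle point; optimal play is mixed.
Let Row play U with probability p. Expected payoff against Left: 8p + 0(1−p) = 8p; against Right: (-1)p + 3(1−p) = −4p + 3.
Setting these equal: 8p = −4p + 3 ⇒ 12p = 3 ⇒ p = 1/4, and the value is (8)·(1/4) = 2.
For Column: with q = P(Left), equating U's and D's payoffs gives 9q − 1 = −3q + 3 ⇒ q = 1/3.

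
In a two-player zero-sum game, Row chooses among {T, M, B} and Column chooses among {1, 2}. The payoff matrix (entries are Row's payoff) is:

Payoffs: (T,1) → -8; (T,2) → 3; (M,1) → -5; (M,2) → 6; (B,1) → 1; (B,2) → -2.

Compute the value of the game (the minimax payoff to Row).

-2/7

Row minima: T → -8, M → -5, B → -2; maximin = -2.
Column maxima: 1 → 1, 2 → 6; minimax = 1.
-2 ≠ 1, so there is no saddle point; optimal play is mixed.
T is strictly dominated by M, so Row never plays it.
On the remaining 2×2 (M, B vs 1, 2):
Let Row play M with probability p. Expected payoff against 1: (-5)p + 1(1−p) = −6p + 1; against 2: 6p + (-2)(1−p) = 8p − 2.
Setting these equal: −6p + 1 = 8p − 2 ⇒ −14p = -3 ⇒ p = 3/14, and the value is (-6)·(3/14) + 1 = -2/7.
For Column: with q = P(1), equating M's and B's payoffs gives −11q + 6 = 3q − 2 ⇒ q = 4/7.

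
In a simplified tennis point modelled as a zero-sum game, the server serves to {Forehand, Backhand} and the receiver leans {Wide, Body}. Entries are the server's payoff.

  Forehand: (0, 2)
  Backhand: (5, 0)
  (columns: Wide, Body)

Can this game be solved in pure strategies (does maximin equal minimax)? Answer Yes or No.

Row minima: Forehand → 0, Backhand → 0; maximin = 0.
Column maxima: Wide → 5, Body → 2; minimax = 2.
0 ≠ 2, so no pure-strategy equilibrium exists.

No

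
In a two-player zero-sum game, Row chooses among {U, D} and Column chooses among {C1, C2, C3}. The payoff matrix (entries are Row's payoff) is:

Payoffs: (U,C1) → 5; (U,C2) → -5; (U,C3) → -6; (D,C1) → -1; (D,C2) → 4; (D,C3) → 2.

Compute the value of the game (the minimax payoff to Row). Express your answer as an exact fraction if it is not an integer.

2/7

Row minima: U → -6, D → -1; maximin = -1.
Column maxima: C1 → 5, C2 → 4, C3 → 2; minimax = 2.
-1 ≠ 2, so there is no saddle point; optimal play is mixed.
C2 is strictly dominated by C3 (it gives Row strictly more in every row), so Column never plays it.
On the remaining 2×2 (U, D vs C1, C3):
Let Row play U with probability p. Expected payoff against C1: 5p + (-1)(1−p) = 6p − 1; against C3: (-6)p + 2(1−p) = −8p + 2.
Setting these equal: 6p − 1 = −8p + 2 ⇒ 14p = 3 ⇒ p = 3/14, and the value is (6)·(3/14) − 1 = 2/7.
For Column: with q = P(C1), equating U's and D's payoffs gives 11q − 6 = −3q + 2 ⇒ q = 4/7.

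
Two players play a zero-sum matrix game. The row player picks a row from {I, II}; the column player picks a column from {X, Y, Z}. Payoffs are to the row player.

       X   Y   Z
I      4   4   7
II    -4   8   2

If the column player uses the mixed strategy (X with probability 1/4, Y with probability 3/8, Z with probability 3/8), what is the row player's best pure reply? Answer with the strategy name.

I

Expected payoff of I: (1/4)·4 + (3/8)·4 + (3/8)·7 = 41/8.
Expected payoff of II: (1/4)·(-4) + (3/8)·8 + (3/8)·2 = 11/4.
The largest is 41/8, so the row player's best response is I.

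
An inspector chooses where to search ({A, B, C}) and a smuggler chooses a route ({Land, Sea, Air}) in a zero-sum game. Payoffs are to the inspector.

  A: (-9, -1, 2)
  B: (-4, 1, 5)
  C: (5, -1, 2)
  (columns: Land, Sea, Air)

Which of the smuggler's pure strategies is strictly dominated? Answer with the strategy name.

Sea holds the inspector's payoff strictly below Air in every row: -1 < 2, 1 < 5, -1 < 2.
So Air is strictly dominated for the smuggler.

Air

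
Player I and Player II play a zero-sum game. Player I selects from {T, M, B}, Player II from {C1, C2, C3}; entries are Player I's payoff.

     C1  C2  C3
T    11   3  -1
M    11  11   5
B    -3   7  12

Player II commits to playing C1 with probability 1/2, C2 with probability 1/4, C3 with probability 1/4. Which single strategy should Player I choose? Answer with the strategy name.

M

Expected payoff of T: (1/2)·11 + (1/4)·3 + (1/4)·(-1) = 6.
Expected payoff of M: (1/2)·11 + (1/4)·11 + (1/4)·5 = 19/2.
Expected payoff of B: (1/2)·(-3) + (1/4)·7 + (1/4)·12 = 13/4.
The largest is 19/2, so Player I's best response is M.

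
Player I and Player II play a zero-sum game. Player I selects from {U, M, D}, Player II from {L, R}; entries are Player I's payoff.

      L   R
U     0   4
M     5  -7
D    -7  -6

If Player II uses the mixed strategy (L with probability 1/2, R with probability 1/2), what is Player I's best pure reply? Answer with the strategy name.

U

Expected payoff of U: (1/2)·0 + (1/2)·4 = 2.
Expected payoff of M: (1/2)·5 + (1/2)·(-7) = -1.
Expected payoff of D: (1/2)·(-7) + (1/2)·(-6) = -13/2.
The largest is 2, so Player I's best response is U.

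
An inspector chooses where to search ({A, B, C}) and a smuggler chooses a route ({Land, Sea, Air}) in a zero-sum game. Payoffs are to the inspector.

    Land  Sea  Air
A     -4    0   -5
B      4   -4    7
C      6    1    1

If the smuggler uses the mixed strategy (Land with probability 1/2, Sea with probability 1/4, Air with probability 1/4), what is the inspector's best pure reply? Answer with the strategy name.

Expected payoff of A: (1/2)·(-4) + (1/4)·0 + (1/4)·(-5) = -13/4.
Expected payoff of B: (1/2)·4 + (1/4)·(-4) + (1/4)·7 = 11/4.
Expected payoff of C: (1/2)·6 + (1/4)·1 + (1/4)·1 = 7/2.
The largest is 7/2, so the inspector's best response is C.

C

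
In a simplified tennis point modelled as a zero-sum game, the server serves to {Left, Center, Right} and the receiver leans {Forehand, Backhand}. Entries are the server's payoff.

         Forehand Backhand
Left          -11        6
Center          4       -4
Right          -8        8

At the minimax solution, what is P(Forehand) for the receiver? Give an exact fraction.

1/2

Row minima: Left → -11, Center → -4, Right → -8; maximin = -4.
Column maxima: Forehand → 4, Backhand → 8; minimax = 4.
-4 ≠ 4, so there is no saddle point; optimal play is mixed.
Left is strictly dominated by Right, so the server never plays it.
On the remaining 2×2 (Center, Right vs Forehand, Backhand):
Let the server play Center with probability p. Expected payoff against Forehand: 4p + (-8)(1−p) = 12p − 8; against Backhand: (-4)p + 8(1−p) = −12p + 8.
Setting these equal: 12p − 8 = −12p + 8 ⇒ 24p = 16 ⇒ p = 2/3, and the value is (12)·(2/3) − 8 = 0.
For the receiver: with q = P(Forehand), equating Center's and Right's payoffs gives 8q − 4 = −16q + 8 ⇒ q = 1/2.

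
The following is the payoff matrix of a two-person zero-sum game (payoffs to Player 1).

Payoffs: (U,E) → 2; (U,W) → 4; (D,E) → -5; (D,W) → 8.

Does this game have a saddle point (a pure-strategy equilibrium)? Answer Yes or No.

Row minima: U → 2, D → -5; maximin = 2.
Column maxima: E → 2, W → 8; minimax = 2.
maximin = minimax = 2, so a saddle point exists.

Yes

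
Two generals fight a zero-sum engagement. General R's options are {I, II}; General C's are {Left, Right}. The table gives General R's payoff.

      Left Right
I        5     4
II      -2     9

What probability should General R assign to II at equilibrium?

1/12

Row minima: I → 4, II → -2; maximin = 4.
Column maxima: Left → 5, Right → 9; minimax = 5.
4 ≠ 5, so there is no saddle point; optimal play is mixed.
Let General R play I with probability p. Expected payoff against Left: 5p + (-2)(1−p) = 7p − 2; against Right: 4p + 9(1−p) = −5p + 9.
Setting these equal: 7p − 2 = −5p + 9 ⇒ 12p = 11 ⇒ p = 11/12, and the value is (7)·(11/12) − 2 = 53/12.
For General C: with q = P(Left), equating I's and II's payoffs gives q + 4 = −11q + 9 ⇒ q = 5/12.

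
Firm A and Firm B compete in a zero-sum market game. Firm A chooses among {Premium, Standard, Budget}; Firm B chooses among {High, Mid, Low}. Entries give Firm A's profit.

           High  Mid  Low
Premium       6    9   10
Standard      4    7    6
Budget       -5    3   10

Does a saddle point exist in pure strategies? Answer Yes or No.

Row minima: Premium → 6, Standard → 4, Budget → -5; maximin = 6.
Column maxima: High → 6, Mid → 9, Low → 10; minimax = 6.
maximin = minimax = 6, so a saddle point exists.

Yes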